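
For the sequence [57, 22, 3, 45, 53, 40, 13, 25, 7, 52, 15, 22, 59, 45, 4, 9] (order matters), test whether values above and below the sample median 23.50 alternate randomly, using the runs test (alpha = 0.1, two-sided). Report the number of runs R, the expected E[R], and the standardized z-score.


Step 1: Compute median = 23.50; label A = above, B = below.
Labels in order: ABBAAABABABBAABB  (n_A = 8, n_B = 8)
Step 2: Count runs R = 10.
Step 3: Under H0 (random ordering), E[R] = 2*n_A*n_B/(n_A+n_B) + 1 = 2*8*8/16 + 1 = 9.0000.
        Var[R] = 2*n_A*n_B*(2*n_A*n_B - n_A - n_B) / ((n_A+n_B)^2 * (n_A+n_B-1)) = 14336/3840 = 3.7333.
        SD[R] = 1.9322.
Step 4: Continuity-corrected z = (R - 0.5 - E[R]) / SD[R] = (10 - 0.5 - 9.0000) / 1.9322 = 0.2588.
Step 5: Two-sided p-value via normal approximation = 2*(1 - Phi(|z|)) = 0.795809.
Step 6: alpha = 0.1. fail to reject H0.

R = 10, z = 0.2588, p = 0.795809, fail to reject H0.


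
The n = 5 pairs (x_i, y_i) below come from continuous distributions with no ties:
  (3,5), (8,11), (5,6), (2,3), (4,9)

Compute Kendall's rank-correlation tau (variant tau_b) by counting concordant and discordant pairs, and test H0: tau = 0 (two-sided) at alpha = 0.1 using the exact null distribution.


Step 1: Enumerate the 10 unordered pairs (i,j) with i<j and classify each by sign(x_j-x_i) * sign(y_j-y_i).
  (1,2):dx=+5,dy=+6->C; (1,3):dx=+2,dy=+1->C; (1,4):dx=-1,dy=-2->C; (1,5):dx=+1,dy=+4->C
  (2,3):dx=-3,dy=-5->C; (2,4):dx=-6,dy=-8->C; (2,5):dx=-4,dy=-2->C; (3,4):dx=-3,dy=-3->C
  (3,5):dx=-1,dy=+3->D; (4,5):dx=+2,dy=+6->C
Step 2: C = 9, D = 1, total pairs = 10.
Step 3: tau = (C - D)/(n(n-1)/2) = (9 - 1)/10 = 0.800000.
Step 4: Exact two-sided p-value (enumerate n! = 120 permutations of y under H0): p = 0.083333.
Step 5: alpha = 0.1. reject H0.

tau_b = 0.8000 (C=9, D=1), p = 0.083333, reject H0.


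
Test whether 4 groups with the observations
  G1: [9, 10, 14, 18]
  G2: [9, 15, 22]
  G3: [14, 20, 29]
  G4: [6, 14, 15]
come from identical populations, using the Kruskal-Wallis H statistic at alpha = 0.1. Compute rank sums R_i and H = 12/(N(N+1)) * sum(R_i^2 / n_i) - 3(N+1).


Step 1: Combine all N = 13 observations and assign midranks.
sorted (value, group, rank): (6,G4,1), (9,G1,2.5), (9,G2,2.5), (10,G1,4), (14,G1,6), (14,G3,6), (14,G4,6), (15,G2,8.5), (15,G4,8.5), (18,G1,10), (20,G3,11), (22,G2,12), (29,G3,13)
Step 2: Sum ranks within each group.
R_1 = 22.5 (n_1 = 4)
R_2 = 23 (n_2 = 3)
R_3 = 30 (n_3 = 3)
R_4 = 15.5 (n_4 = 3)
Step 3: H = 12/(N(N+1)) * sum(R_i^2/n_i) - 3(N+1)
     = 12/(13*14) * (22.5^2/4 + 23^2/3 + 30^2/3 + 15.5^2/3) - 3*14
     = 0.065934 * 682.979 - 42
     = 3.031593.
Step 4: Ties present; correction factor C = 1 - 36/(13^3 - 13) = 0.983516. Corrected H = 3.031593 / 0.983516 = 3.082402.
Step 5: Under H0, H ~ chi^2(3); p-value = 0.379094.
Step 6: alpha = 0.1. fail to reject H0.

H = 3.0824, df = 3, p = 0.379094, fail to reject H0.


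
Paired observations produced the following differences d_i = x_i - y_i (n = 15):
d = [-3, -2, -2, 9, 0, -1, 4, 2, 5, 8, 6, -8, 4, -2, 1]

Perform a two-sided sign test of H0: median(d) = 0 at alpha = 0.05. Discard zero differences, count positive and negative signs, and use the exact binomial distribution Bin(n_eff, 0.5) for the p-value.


Step 1: Discard zero differences. Original n = 15; n_eff = number of nonzero differences = 14.
Nonzero differences (with sign): -3, -2, -2, +9, -1, +4, +2, +5, +8, +6, -8, +4, -2, +1
Step 2: Count signs: positive = 8, negative = 6.
Step 3: Under H0: P(positive) = 0.5, so the number of positives S ~ Bin(14, 0.5).
Step 4: Two-sided exact p-value = sum of Bin(14,0.5) probabilities at or below the observed probability = 0.790527.
Step 5: alpha = 0.05. fail to reject H0.

n_eff = 14, pos = 8, neg = 6, p = 0.790527, fail to reject H0.


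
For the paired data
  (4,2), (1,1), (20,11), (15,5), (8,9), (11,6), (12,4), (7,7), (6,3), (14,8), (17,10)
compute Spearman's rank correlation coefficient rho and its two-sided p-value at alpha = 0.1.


Step 1: Rank x and y separately (midranks; no ties here).
rank(x): 4->2, 1->1, 20->11, 15->9, 8->5, 11->6, 12->7, 7->4, 6->3, 14->8, 17->10
rank(y): 2->2, 1->1, 11->11, 5->5, 9->9, 6->6, 4->4, 7->7, 3->3, 8->8, 10->10
Step 2: d_i = R_x(i) - R_y(i); compute d_i^2.
  (2-2)^2=0, (1-1)^2=0, (11-11)^2=0, (9-5)^2=16, (5-9)^2=16, (6-6)^2=0, (7-4)^2=9, (4-7)^2=9, (3-3)^2=0, (8-8)^2=0, (10-10)^2=0
sum(d^2) = 50.
Step 3: rho = 1 - 6*50 / (11*(11^2 - 1)) = 1 - 300/1320 = 0.772727.
Step 4: Under H0, t = rho * sqrt((n-2)/(1-rho^2)) = 3.6522 ~ t(9).
Step 5: Two-sided p-value from the t-distribution with 9 df = 0.005299.
Step 6: alpha = 0.1. reject H0.

rho = 0.7727, p = 0.005299, reject H0 at alpha = 0.1.


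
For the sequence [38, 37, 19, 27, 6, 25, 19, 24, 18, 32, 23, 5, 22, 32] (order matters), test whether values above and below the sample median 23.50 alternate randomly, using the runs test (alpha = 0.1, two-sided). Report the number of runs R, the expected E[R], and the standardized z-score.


Step 1: Compute median = 23.50; label A = above, B = below.
Labels in order: AABABABABABBBA  (n_A = 7, n_B = 7)
Step 2: Count runs R = 11.
Step 3: Under H0 (random ordering), E[R] = 2*n_A*n_B/(n_A+n_B) + 1 = 2*7*7/14 + 1 = 8.0000.
        Var[R] = 2*n_A*n_B*(2*n_A*n_B - n_A - n_B) / ((n_A+n_B)^2 * (n_A+n_B-1)) = 8232/2548 = 3.2308.
        SD[R] = 1.7974.
Step 4: Continuity-corrected z = (R - 0.5 - E[R]) / SD[R] = (11 - 0.5 - 8.0000) / 1.7974 = 1.3909.
Step 5: Two-sided p-value via normal approximation = 2*(1 - Phi(|z|)) = 0.164264.
Step 6: alpha = 0.1. fail to reject H0.

R = 11, z = 1.3909, p = 0.164264, fail to reject H0.


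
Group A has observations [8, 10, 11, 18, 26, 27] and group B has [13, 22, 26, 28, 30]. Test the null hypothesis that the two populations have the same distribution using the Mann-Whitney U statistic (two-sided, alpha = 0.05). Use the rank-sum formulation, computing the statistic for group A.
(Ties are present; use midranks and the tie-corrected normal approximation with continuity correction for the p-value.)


Step 1: Combine and sort all 11 observations; assign midranks.
sorted (value, group): (8,X), (10,X), (11,X), (13,Y), (18,X), (22,Y), (26,X), (26,Y), (27,X), (28,Y), (30,Y)
ranks: 8->1, 10->2, 11->3, 13->4, 18->5, 22->6, 26->7.5, 26->7.5, 27->9, 28->10, 30->11
Step 2: Rank sum for X: R1 = 1 + 2 + 3 + 5 + 7.5 + 9 = 27.5.
Step 3: U_X = R1 - n1(n1+1)/2 = 27.5 - 6*7/2 = 27.5 - 21 = 6.5.
       U_Y = n1*n2 - U_X = 30 - 6.5 = 23.5.
Step 4: Ties are present, so use the tie-corrected normal approximation (with continuity correction) for the p-value.
Step 5: p-value = 0.143215; compare to alpha = 0.05. fail to reject H0.

U_X = 6.5, p = 0.143215, fail to reject H0 at alpha = 0.05.


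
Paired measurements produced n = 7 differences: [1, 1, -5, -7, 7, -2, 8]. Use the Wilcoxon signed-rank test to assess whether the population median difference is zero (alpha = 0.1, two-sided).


Step 1: Drop any zero differences (none here) and take |d_i|.
|d| = [1, 1, 5, 7, 7, 2, 8]
Step 2: Midrank |d_i| (ties get averaged ranks).
ranks: |1|->1.5, |1|->1.5, |5|->4, |7|->5.5, |7|->5.5, |2|->3, |8|->7
Step 3: Attach original signs; sum ranks with positive sign and with negative sign.
W+ = 1.5 + 1.5 + 5.5 + 7 = 15.5
W- = 4 + 5.5 + 3 = 12.5
(Check: W+ + W- = 28 should equal n(n+1)/2 = 28.)
Step 4: Test statistic W = min(W+, W-) = 12.5.
Step 5: Ties in |d|, so use the tie-corrected normal approximation.
        E[W] = n(n+1)/4 = 7*8/4 = 14.
        Tie groups: |d|=1 (t=2), |d|=7 (t=2); sum(t^3 - t) = 12.
        Var[W] = n(n+1)(2n+1)/24 - sum(t^3-t)/48 = 840/24 - 12/48 = 34.75.
        z = (W - E[W]) / sqrt(Var[W]) = (12.5 - 14) / 5.8949 = -0.2545.
        Two-sided p = 2*Phi(z) = 0.799143.
Step 6: alpha = 0.1. fail to reject H0.

W+ = 15.5, W- = 12.5, W = min = 12.5, p = 0.799143, fail to reject H0.


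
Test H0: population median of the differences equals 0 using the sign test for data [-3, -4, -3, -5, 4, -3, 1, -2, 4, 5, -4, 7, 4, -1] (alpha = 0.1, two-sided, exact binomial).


Step 1: Discard zero differences. Original n = 14; n_eff = number of nonzero differences = 14.
Nonzero differences (with sign): -3, -4, -3, -5, +4, -3, +1, -2, +4, +5, -4, +7, +4, -1
Step 2: Count signs: positive = 6, negative = 8.
Step 3: Under H0: P(positive) = 0.5, so the number of positives S ~ Bin(14, 0.5).
Step 4: Two-sided exact p-value = sum of Bin(14,0.5) probabilities at or below the observed probability = 0.790527.
Step 5: alpha = 0.1. fail to reject H0.

n_eff = 14, pos = 6, neg = 8, p = 0.790527, fail to reject H0.


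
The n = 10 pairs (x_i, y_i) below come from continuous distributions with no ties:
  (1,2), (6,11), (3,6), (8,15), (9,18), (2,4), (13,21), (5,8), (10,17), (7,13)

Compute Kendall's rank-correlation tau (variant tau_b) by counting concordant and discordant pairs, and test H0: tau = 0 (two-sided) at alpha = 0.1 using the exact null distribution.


Step 1: Enumerate the 45 unordered pairs (i,j) with i<j and classify each by sign(x_j-x_i) * sign(y_j-y_i).
  (1,2):dx=+5,dy=+9->C; (1,3):dx=+2,dy=+4->C; (1,4):dx=+7,dy=+13->C; (1,5):dx=+8,dy=+16->C
  (1,6):dx=+1,dy=+2->C; (1,7):dx=+12,dy=+19->C; (1,8):dx=+4,dy=+6->C; (1,9):dx=+9,dy=+15->C
  (1,10):dx=+6,dy=+11->C; (2,3):dx=-3,dy=-5->C; (2,4):dx=+2,dy=+4->C; (2,5):dx=+3,dy=+7->C
  (2,6):dx=-4,dy=-7->C; (2,7):dx=+7,dy=+10->C; (2,8):dx=-1,dy=-3->C; (2,9):dx=+4,dy=+6->C
  (2,10):dx=+1,dy=+2->C; (3,4):dx=+5,dy=+9->C; (3,5):dx=+6,dy=+12->C; (3,6):dx=-1,dy=-2->C
  (3,7):dx=+10,dy=+15->C; (3,8):dx=+2,dy=+2->C; (3,9):dx=+7,dy=+11->C; (3,10):dx=+4,dy=+7->C
  (4,5):dx=+1,dy=+3->C; (4,6):dx=-6,dy=-11->C; (4,7):dx=+5,dy=+6->C; (4,8):dx=-3,dy=-7->C
  (4,9):dx=+2,dy=+2->C; (4,10):dx=-1,dy=-2->C; (5,6):dx=-7,dy=-14->C; (5,7):dx=+4,dy=+3->C
  (5,8):dx=-4,dy=-10->C; (5,9):dx=+1,dy=-1->D; (5,10):dx=-2,dy=-5->C; (6,7):dx=+11,dy=+17->C
  (6,8):dx=+3,dy=+4->C; (6,9):dx=+8,dy=+13->C; (6,10):dx=+5,dy=+9->C; (7,8):dx=-8,dy=-13->C
  (7,9):dx=-3,dy=-4->C; (7,10):dx=-6,dy=-8->C; (8,9):dx=+5,dy=+9->C; (8,10):dx=+2,dy=+5->C
  (9,10):dx=-3,dy=-4->C
Step 2: C = 44, D = 1, total pairs = 45.
Step 3: tau = (C - D)/(n(n-1)/2) = (44 - 1)/45 = 0.955556.
Step 4: Exact two-sided p-value (enumerate n! = 3628800 permutations of y under H0): p = 0.000006.
Step 5: alpha = 0.1. reject H0.

tau_b = 0.9556 (C=44, D=1), p = 0.000006, reject H0.


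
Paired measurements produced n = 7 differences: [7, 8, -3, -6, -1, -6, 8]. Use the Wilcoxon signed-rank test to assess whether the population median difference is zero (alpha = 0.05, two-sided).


Step 1: Drop any zero differences (none here) and take |d_i|.
|d| = [7, 8, 3, 6, 1, 6, 8]
Step 2: Midrank |d_i| (ties get averaged ranks).
ranks: |7|->5, |8|->6.5, |3|->2, |6|->3.5, |1|->1, |6|->3.5, |8|->6.5
Step 3: Attach original signs; sum ranks with positive sign and with negative sign.
W+ = 5 + 6.5 + 6.5 = 18
W- = 2 + 3.5 + 1 + 3.5 = 10
(Check: W+ + W- = 28 should equal n(n+1)/2 = 28.)
Step 4: Test statistic W = min(W+, W-) = 10.
Step 5: Ties in |d|, so use the tie-corrected normal approximation.
        E[W] = n(n+1)/4 = 7*8/4 = 14.
        Tie groups: |d|=6 (t=2), |d|=8 (t=2); sum(t^3 - t) = 12.
        Var[W] = n(n+1)(2n+1)/24 - sum(t^3-t)/48 = 840/24 - 12/48 = 34.75.
        z = (W - E[W]) / sqrt(Var[W]) = (10 - 14) / 5.8949 = -0.6786.
        Two-sided p = 2*Phi(z) = 0.497422.
Step 6: alpha = 0.05. fail to reject H0.

W+ = 18, W- = 10, W = min = 10, p = 0.497422, fail to reject H0.


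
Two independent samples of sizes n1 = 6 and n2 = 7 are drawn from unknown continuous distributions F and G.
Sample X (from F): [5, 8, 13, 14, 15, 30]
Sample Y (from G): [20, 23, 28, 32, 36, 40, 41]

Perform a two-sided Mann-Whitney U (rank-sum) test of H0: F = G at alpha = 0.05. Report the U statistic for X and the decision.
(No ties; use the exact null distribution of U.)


Step 1: Combine and sort all 13 observations; assign midranks.
sorted (value, group): (5,X), (8,X), (13,X), (14,X), (15,X), (20,Y), (23,Y), (28,Y), (30,X), (32,Y), (36,Y), (40,Y), (41,Y)
ranks: 5->1, 8->2, 13->3, 14->4, 15->5, 20->6, 23->7, 28->8, 30->9, 32->10, 36->11, 40->12, 41->13
Step 2: Rank sum for X: R1 = 1 + 2 + 3 + 4 + 5 + 9 = 24.
Step 3: U_X = R1 - n1(n1+1)/2 = 24 - 6*7/2 = 24 - 21 = 3.
       U_Y = n1*n2 - U_X = 42 - 3 = 39.
Step 4: No ties, so the exact null distribution of U (based on enumerating the C(13,6) = 1716 equally likely rank assignments) gives the two-sided p-value.
Step 5: p-value = 0.008159; compare to alpha = 0.05. reject H0.

U_X = 3, p = 0.008159, reject H0 at alpha = 0.05.


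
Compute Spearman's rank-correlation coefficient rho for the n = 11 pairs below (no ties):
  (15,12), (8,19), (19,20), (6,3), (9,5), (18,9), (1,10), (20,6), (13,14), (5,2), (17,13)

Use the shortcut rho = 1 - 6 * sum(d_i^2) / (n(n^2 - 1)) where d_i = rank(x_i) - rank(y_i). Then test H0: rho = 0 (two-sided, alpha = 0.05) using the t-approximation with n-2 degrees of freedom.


Step 1: Rank x and y separately (midranks; no ties here).
rank(x): 15->7, 8->4, 19->10, 6->3, 9->5, 18->9, 1->1, 20->11, 13->6, 5->2, 17->8
rank(y): 12->7, 19->10, 20->11, 3->2, 5->3, 9->5, 10->6, 6->4, 14->9, 2->1, 13->8
Step 2: d_i = R_x(i) - R_y(i); compute d_i^2.
  (7-7)^2=0, (4-10)^2=36, (10-11)^2=1, (3-2)^2=1, (5-3)^2=4, (9-5)^2=16, (1-6)^2=25, (11-4)^2=49, (6-9)^2=9, (2-1)^2=1, (8-8)^2=0
sum(d^2) = 142.
Step 3: rho = 1 - 6*142 / (11*(11^2 - 1)) = 1 - 852/1320 = 0.354545.
Step 4: Under H0, t = rho * sqrt((n-2)/(1-rho^2)) = 1.1375 ~ t(9).
Step 5: Two-sided p-value from the t-distribution with 9 df = 0.284693.
Step 6: alpha = 0.05. fail to reject H0.

rho = 0.3545, p = 0.284693, fail to reject H0 at alpha = 0.05.


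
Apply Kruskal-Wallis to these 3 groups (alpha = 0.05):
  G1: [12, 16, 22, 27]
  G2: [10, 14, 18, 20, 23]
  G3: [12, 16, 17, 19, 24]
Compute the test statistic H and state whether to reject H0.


Step 1: Combine all N = 14 observations and assign midranks.
sorted (value, group, rank): (10,G2,1), (12,G1,2.5), (12,G3,2.5), (14,G2,4), (16,G1,5.5), (16,G3,5.5), (17,G3,7), (18,G2,8), (19,G3,9), (20,G2,10), (22,G1,11), (23,G2,12), (24,G3,13), (27,G1,14)
Step 2: Sum ranks within each group.
R_1 = 33 (n_1 = 4)
R_2 = 35 (n_2 = 5)
R_3 = 37 (n_3 = 5)
Step 3: H = 12/(N(N+1)) * sum(R_i^2/n_i) - 3(N+1)
     = 12/(14*15) * (33^2/4 + 35^2/5 + 37^2/5) - 3*15
     = 0.057143 * 791.05 - 45
     = 0.202857.
Step 4: Ties present; correction factor C = 1 - 12/(14^3 - 14) = 0.995604. Corrected H = 0.202857 / 0.995604 = 0.203753.
Step 5: Under H0, H ~ chi^2(2); p-value = 0.903141.
Step 6: alpha = 0.05. fail to reject H0.

H = 0.2038, df = 2, p = 0.903141, fail to reject H0.


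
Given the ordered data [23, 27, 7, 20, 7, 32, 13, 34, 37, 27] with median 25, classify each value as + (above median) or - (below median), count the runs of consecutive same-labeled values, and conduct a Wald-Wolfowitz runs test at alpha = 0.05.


Step 1: Compute median = 25; label A = above, B = below.
Labels in order: BABBBABAAA  (n_A = 5, n_B = 5)
Step 2: Count runs R = 6.
Step 3: Under H0 (random ordering), E[R] = 2*n_A*n_B/(n_A+n_B) + 1 = 2*5*5/10 + 1 = 6.0000.
        Var[R] = 2*n_A*n_B*(2*n_A*n_B - n_A - n_B) / ((n_A+n_B)^2 * (n_A+n_B-1)) = 2000/900 = 2.2222.
        SD[R] = 1.4907.
Step 4: R = E[R], so z = 0 with no continuity correction.
Step 5: Two-sided p-value via normal approximation = 2*(1 - Phi(|z|)) = 1.000000.
Step 6: alpha = 0.05. fail to reject H0.

R = 6, z = 0.0000, p = 1.000000, fail to reject H0.


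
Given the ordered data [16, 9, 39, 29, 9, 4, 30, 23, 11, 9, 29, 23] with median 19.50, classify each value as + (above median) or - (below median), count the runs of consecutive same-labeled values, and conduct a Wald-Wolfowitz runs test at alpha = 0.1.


Step 1: Compute median = 19.50; label A = above, B = below.
Labels in order: BBAABBAABBAA  (n_A = 6, n_B = 6)
Step 2: Count runs R = 6.
Step 3: Under H0 (random ordering), E[R] = 2*n_A*n_B/(n_A+n_B) + 1 = 2*6*6/12 + 1 = 7.0000.
        Var[R] = 2*n_A*n_B*(2*n_A*n_B - n_A - n_B) / ((n_A+n_B)^2 * (n_A+n_B-1)) = 4320/1584 = 2.7273.
        SD[R] = 1.6514.
Step 4: Continuity-corrected z = (R + 0.5 - E[R]) / SD[R] = (6 + 0.5 - 7.0000) / 1.6514 = -0.3028.
Step 5: Two-sided p-value via normal approximation = 2*(1 - Phi(|z|)) = 0.762069.
Step 6: alpha = 0.1. fail to reject H0.

R = 6, z = -0.3028, p = 0.762069, fail to reject H0.


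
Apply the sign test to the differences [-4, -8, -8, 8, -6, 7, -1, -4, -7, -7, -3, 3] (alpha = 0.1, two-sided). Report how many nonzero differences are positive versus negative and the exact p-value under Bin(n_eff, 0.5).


Step 1: Discard zero differences. Original n = 12; n_eff = number of nonzero differences = 12.
Nonzero differences (with sign): -4, -8, -8, +8, -6, +7, -1, -4, -7, -7, -3, +3
Step 2: Count signs: positive = 3, negative = 9.
Step 3: Under H0: P(positive) = 0.5, so the number of positives S ~ Bin(12, 0.5).
Step 4: Two-sided exact p-value = sum of Bin(12,0.5) probabilities at or below the observed probability = 0.145996.
Step 5: alpha = 0.1. fail to reject H0.

n_eff = 12, pos = 3, neg = 9, p = 0.145996, fail to reject H0.


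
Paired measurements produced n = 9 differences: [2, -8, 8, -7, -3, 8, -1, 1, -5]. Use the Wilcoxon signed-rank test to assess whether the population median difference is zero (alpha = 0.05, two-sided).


Step 1: Drop any zero differences (none here) and take |d_i|.
|d| = [2, 8, 8, 7, 3, 8, 1, 1, 5]
Step 2: Midrank |d_i| (ties get averaged ranks).
ranks: |2|->3, |8|->8, |8|->8, |7|->6, |3|->4, |8|->8, |1|->1.5, |1|->1.5, |5|->5
Step 3: Attach original signs; sum ranks with positive sign and with negative sign.
W+ = 3 + 8 + 8 + 1.5 = 20.5
W- = 8 + 6 + 4 + 1.5 + 5 = 24.5
(Check: W+ + W- = 45 should equal n(n+1)/2 = 45.)
Step 4: Test statistic W = min(W+, W-) = 20.5.
Step 5: Ties in |d|, so use the tie-corrected normal approximation.
        E[W] = n(n+1)/4 = 9*10/4 = 22.5.
        Tie groups: |d|=1 (t=2), |d|=8 (t=3); sum(t^3 - t) = 30.
        Var[W] = n(n+1)(2n+1)/24 - sum(t^3-t)/48 = 1710/24 - 30/48 = 70.625.
        z = (W - E[W]) / sqrt(Var[W]) = (20.5 - 22.5) / 8.4039 = -0.2380.
        Two-sided p = 2*Phi(z) = 0.811892.
Step 6: alpha = 0.05. fail to reject H0.

W+ = 20.5, W- = 24.5, W = min = 20.5, p = 0.811892, fail to reject H0.


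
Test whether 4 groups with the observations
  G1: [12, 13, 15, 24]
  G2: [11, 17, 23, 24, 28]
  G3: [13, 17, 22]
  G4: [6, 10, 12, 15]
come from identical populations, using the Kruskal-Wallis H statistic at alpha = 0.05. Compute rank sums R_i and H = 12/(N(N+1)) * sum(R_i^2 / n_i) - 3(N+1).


Step 1: Combine all N = 16 observations and assign midranks.
sorted (value, group, rank): (6,G4,1), (10,G4,2), (11,G2,3), (12,G1,4.5), (12,G4,4.5), (13,G1,6.5), (13,G3,6.5), (15,G1,8.5), (15,G4,8.5), (17,G2,10.5), (17,G3,10.5), (22,G3,12), (23,G2,13), (24,G1,14.5), (24,G2,14.5), (28,G2,16)
Step 2: Sum ranks within each group.
R_1 = 34 (n_1 = 4)
R_2 = 57 (n_2 = 5)
R_3 = 29 (n_3 = 3)
R_4 = 16 (n_4 = 4)
Step 3: H = 12/(N(N+1)) * sum(R_i^2/n_i) - 3(N+1)
     = 12/(16*17) * (34^2/4 + 57^2/5 + 29^2/3 + 16^2/4) - 3*17
     = 0.044118 * 1283.13 - 51
     = 5.608824.
Step 4: Ties present; correction factor C = 1 - 30/(16^3 - 16) = 0.992647. Corrected H = 5.608824 / 0.992647 = 5.650370.
Step 5: Under H0, H ~ chi^2(3); p-value = 0.129916.
Step 6: alpha = 0.05. fail to reject H0.

H = 5.6504, df = 3, p = 0.129916, fail to reject H0.


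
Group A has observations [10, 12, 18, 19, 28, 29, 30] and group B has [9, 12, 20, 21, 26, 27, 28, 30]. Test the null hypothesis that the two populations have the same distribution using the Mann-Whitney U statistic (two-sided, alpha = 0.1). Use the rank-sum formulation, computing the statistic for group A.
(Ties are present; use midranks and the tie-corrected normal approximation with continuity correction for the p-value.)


Step 1: Combine and sort all 15 observations; assign midranks.
sorted (value, group): (9,Y), (10,X), (12,X), (12,Y), (18,X), (19,X), (20,Y), (21,Y), (26,Y), (27,Y), (28,X), (28,Y), (29,X), (30,X), (30,Y)
ranks: 9->1, 10->2, 12->3.5, 12->3.5, 18->5, 19->6, 20->7, 21->8, 26->9, 27->10, 28->11.5, 28->11.5, 29->13, 30->14.5, 30->14.5
Step 2: Rank sum for X: R1 = 2 + 3.5 + 5 + 6 + 11.5 + 13 + 14.5 = 55.5.
Step 3: U_X = R1 - n1(n1+1)/2 = 55.5 - 7*8/2 = 55.5 - 28 = 27.5.
       U_Y = n1*n2 - U_X = 56 - 27.5 = 28.5.
Step 4: Ties are present, so use the tie-corrected normal approximation (with continuity correction) for the p-value.
Step 5: p-value = 1.000000; compare to alpha = 0.1. fail to reject H0.

U_X = 27.5, p = 1.000000, fail to reject H0 at alpha = 0.1.


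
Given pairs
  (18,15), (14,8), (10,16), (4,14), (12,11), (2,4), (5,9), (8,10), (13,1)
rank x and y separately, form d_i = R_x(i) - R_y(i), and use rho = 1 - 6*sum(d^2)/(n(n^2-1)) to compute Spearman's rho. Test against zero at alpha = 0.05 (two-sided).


Step 1: Rank x and y separately (midranks; no ties here).
rank(x): 18->9, 14->8, 10->5, 4->2, 12->6, 2->1, 5->3, 8->4, 13->7
rank(y): 15->8, 8->3, 16->9, 14->7, 11->6, 4->2, 9->4, 10->5, 1->1
Step 2: d_i = R_x(i) - R_y(i); compute d_i^2.
  (9-8)^2=1, (8-3)^2=25, (5-9)^2=16, (2-7)^2=25, (6-6)^2=0, (1-2)^2=1, (3-4)^2=1, (4-5)^2=1, (7-1)^2=36
sum(d^2) = 106.
Step 3: rho = 1 - 6*106 / (9*(9^2 - 1)) = 1 - 636/720 = 0.116667.
Step 4: Under H0, t = rho * sqrt((n-2)/(1-rho^2)) = 0.3108 ~ t(7).
Step 5: Two-sided p-value from the t-distribution with 7 df = 0.765008.
Step 6: alpha = 0.05. fail to reject H0.

rho = 0.1167, p = 0.765008, fail to reject H0 at alpha = 0.05.


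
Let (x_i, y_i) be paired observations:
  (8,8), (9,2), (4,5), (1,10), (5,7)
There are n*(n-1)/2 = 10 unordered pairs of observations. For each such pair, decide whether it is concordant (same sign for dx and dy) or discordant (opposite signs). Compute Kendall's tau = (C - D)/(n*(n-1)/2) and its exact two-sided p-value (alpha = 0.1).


Step 1: Enumerate the 10 unordered pairs (i,j) with i<j and classify each by sign(x_j-x_i) * sign(y_j-y_i).
  (1,2):dx=+1,dy=-6->D; (1,3):dx=-4,dy=-3->C; (1,4):dx=-7,dy=+2->D; (1,5):dx=-3,dy=-1->C
  (2,3):dx=-5,dy=+3->D; (2,4):dx=-8,dy=+8->D; (2,5):dx=-4,dy=+5->D; (3,4):dx=-3,dy=+5->D
  (3,5):dx=+1,dy=+2->C; (4,5):dx=+4,dy=-3->D
Step 2: C = 3, D = 7, total pairs = 10.
Step 3: tau = (C - D)/(n(n-1)/2) = (3 - 7)/10 = -0.400000.
Step 4: Exact two-sided p-value (enumerate n! = 120 permutations of y under H0): p = 0.483333.
Step 5: alpha = 0.1. fail to reject H0.

tau_b = -0.4000 (C=3, D=7), p = 0.483333, fail to reject H0.


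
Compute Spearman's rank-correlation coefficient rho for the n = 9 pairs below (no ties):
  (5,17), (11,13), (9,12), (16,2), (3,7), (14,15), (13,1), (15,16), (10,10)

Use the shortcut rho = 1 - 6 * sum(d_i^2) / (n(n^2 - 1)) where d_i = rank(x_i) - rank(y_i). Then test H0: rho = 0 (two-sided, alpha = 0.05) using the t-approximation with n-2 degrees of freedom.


Step 1: Rank x and y separately (midranks; no ties here).
rank(x): 5->2, 11->5, 9->3, 16->9, 3->1, 14->7, 13->6, 15->8, 10->4
rank(y): 17->9, 13->6, 12->5, 2->2, 7->3, 15->7, 1->1, 16->8, 10->4
Step 2: d_i = R_x(i) - R_y(i); compute d_i^2.
  (2-9)^2=49, (5-6)^2=1, (3-5)^2=4, (9-2)^2=49, (1-3)^2=4, (7-7)^2=0, (6-1)^2=25, (8-8)^2=0, (4-4)^2=0
sum(d^2) = 132.
Step 3: rho = 1 - 6*132 / (9*(9^2 - 1)) = 1 - 792/720 = -0.100000.
Step 4: Under H0, t = rho * sqrt((n-2)/(1-rho^2)) = -0.2659 ~ t(7).
Step 5: Two-sided p-value from the t-distribution with 7 df = 0.797972.
Step 6: alpha = 0.05. fail to reject H0.

rho = -0.1000, p = 0.797972, fail to reject H0 at alpha = 0.05.


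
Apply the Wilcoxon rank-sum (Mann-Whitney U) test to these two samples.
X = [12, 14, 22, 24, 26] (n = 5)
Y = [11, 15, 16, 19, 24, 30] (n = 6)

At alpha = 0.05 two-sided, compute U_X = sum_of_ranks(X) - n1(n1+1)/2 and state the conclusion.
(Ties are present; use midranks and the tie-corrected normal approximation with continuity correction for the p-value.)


Step 1: Combine and sort all 11 observations; assign midranks.
sorted (value, group): (11,Y), (12,X), (14,X), (15,Y), (16,Y), (19,Y), (22,X), (24,X), (24,Y), (26,X), (30,Y)
ranks: 11->1, 12->2, 14->3, 15->4, 16->5, 19->6, 22->7, 24->8.5, 24->8.5, 26->10, 30->11
Step 2: Rank sum for X: R1 = 2 + 3 + 7 + 8.5 + 10 = 30.5.
Step 3: U_X = R1 - n1(n1+1)/2 = 30.5 - 5*6/2 = 30.5 - 15 = 15.5.
       U_Y = n1*n2 - U_X = 30 - 15.5 = 14.5.
Step 4: Ties are present, so use the tie-corrected normal approximation (with continuity correction) for the p-value.
Step 5: p-value = 1.000000; compare to alpha = 0.05. fail to reject H0.

U_X = 15.5, p = 1.000000, fail to reject H0 at alpha = 0.05.


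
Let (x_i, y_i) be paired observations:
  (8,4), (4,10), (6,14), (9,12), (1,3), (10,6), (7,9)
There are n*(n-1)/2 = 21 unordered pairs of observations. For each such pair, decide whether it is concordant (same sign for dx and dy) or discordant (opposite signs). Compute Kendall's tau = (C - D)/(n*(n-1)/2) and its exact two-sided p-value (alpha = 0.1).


Step 1: Enumerate the 21 unordered pairs (i,j) with i<j and classify each by sign(x_j-x_i) * sign(y_j-y_i).
  (1,2):dx=-4,dy=+6->D; (1,3):dx=-2,dy=+10->D; (1,4):dx=+1,dy=+8->C; (1,5):dx=-7,dy=-1->C
  (1,6):dx=+2,dy=+2->C; (1,7):dx=-1,dy=+5->D; (2,3):dx=+2,dy=+4->C; (2,4):dx=+5,dy=+2->C
  (2,5):dx=-3,dy=-7->C; (2,6):dx=+6,dy=-4->D; (2,7):dx=+3,dy=-1->D; (3,4):dx=+3,dy=-2->D
  (3,5):dx=-5,dy=-11->C; (3,6):dx=+4,dy=-8->D; (3,7):dx=+1,dy=-5->D; (4,5):dx=-8,dy=-9->C
  (4,6):dx=+1,dy=-6->D; (4,7):dx=-2,dy=-3->C; (5,6):dx=+9,dy=+3->C; (5,7):dx=+6,dy=+6->C
  (6,7):dx=-3,dy=+3->D
Step 2: C = 11, D = 10, total pairs = 21.
Step 3: tau = (C - D)/(n(n-1)/2) = (11 - 10)/21 = 0.047619.
Step 4: Exact two-sided p-value (enumerate n! = 5040 permutations of y under H0): p = 1.000000.
Step 5: alpha = 0.1. fail to reject H0.

tau_b = 0.0476 (C=11, D=10), p = 1.000000, fail to reject H0.


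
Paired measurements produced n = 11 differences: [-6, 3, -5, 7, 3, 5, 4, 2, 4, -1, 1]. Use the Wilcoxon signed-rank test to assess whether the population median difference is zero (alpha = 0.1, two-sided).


Step 1: Drop any zero differences (none here) and take |d_i|.
|d| = [6, 3, 5, 7, 3, 5, 4, 2, 4, 1, 1]
Step 2: Midrank |d_i| (ties get averaged ranks).
ranks: |6|->10, |3|->4.5, |5|->8.5, |7|->11, |3|->4.5, |5|->8.5, |4|->6.5, |2|->3, |4|->6.5, |1|->1.5, |1|->1.5
Step 3: Attach original signs; sum ranks with positive sign and with negative sign.
W+ = 4.5 + 11 + 4.5 + 8.5 + 6.5 + 3 + 6.5 + 1.5 = 46
W- = 10 + 8.5 + 1.5 = 20
(Check: W+ + W- = 66 should equal n(n+1)/2 = 66.)
Step 4: Test statistic W = min(W+, W-) = 20.
Step 5: Ties in |d|, so use the tie-corrected normal approximation.
        E[W] = n(n+1)/4 = 11*12/4 = 33.
        Tie groups: |d|=1 (t=2), |d|=3 (t=2), |d|=4 (t=2), |d|=5 (t=2); sum(t^3 - t) = 24.
        Var[W] = n(n+1)(2n+1)/24 - sum(t^3-t)/48 = 3036/24 - 24/48 = 126.
        z = (W - E[W]) / sqrt(Var[W]) = (20 - 33) / 11.2250 = -1.1581.
        Two-sided p = 2*Phi(z) = 0.246810.
Step 6: alpha = 0.1. fail to reject H0.

W+ = 46, W- = 20, W = min = 20, p = 0.246810, fail to reject H0.


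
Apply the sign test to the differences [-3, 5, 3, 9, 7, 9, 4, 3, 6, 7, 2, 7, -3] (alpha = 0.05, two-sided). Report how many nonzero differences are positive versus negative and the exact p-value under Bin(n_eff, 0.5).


Step 1: Discard zero differences. Original n = 13; n_eff = number of nonzero differences = 13.
Nonzero differences (with sign): -3, +5, +3, +9, +7, +9, +4, +3, +6, +7, +2, +7, -3
Step 2: Count signs: positive = 11, negative = 2.
Step 3: Under H0: P(positive) = 0.5, so the number of positives S ~ Bin(13, 0.5).
Step 4: Two-sided exact p-value = sum of Bin(13,0.5) probabilities at or below the observed probability = 0.022461.
Step 5: alpha = 0.05. reject H0.

n_eff = 13, pos = 11, neg = 2, p = 0.022461, reject H0.


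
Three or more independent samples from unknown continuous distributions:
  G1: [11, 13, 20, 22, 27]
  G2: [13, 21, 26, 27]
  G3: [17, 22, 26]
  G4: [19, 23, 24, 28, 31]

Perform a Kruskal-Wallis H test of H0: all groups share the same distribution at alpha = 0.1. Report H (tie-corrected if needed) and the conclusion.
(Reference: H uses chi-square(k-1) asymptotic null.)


Step 1: Combine all N = 17 observations and assign midranks.
sorted (value, group, rank): (11,G1,1), (13,G1,2.5), (13,G2,2.5), (17,G3,4), (19,G4,5), (20,G1,6), (21,G2,7), (22,G1,8.5), (22,G3,8.5), (23,G4,10), (24,G4,11), (26,G2,12.5), (26,G3,12.5), (27,G1,14.5), (27,G2,14.5), (28,G4,16), (31,G4,17)
Step 2: Sum ranks within each group.
R_1 = 32.5 (n_1 = 5)
R_2 = 36.5 (n_2 = 4)
R_3 = 25 (n_3 = 3)
R_4 = 59 (n_4 = 5)
Step 3: H = 12/(N(N+1)) * sum(R_i^2/n_i) - 3(N+1)
     = 12/(17*18) * (32.5^2/5 + 36.5^2/4 + 25^2/3 + 59^2/5) - 3*18
     = 0.039216 * 1448.85 - 54
     = 2.817484.
Step 4: Ties present; correction factor C = 1 - 24/(17^3 - 17) = 0.995098. Corrected H = 2.817484 / 0.995098 = 2.831363.
Step 5: Under H0, H ~ chi^2(3); p-value = 0.418363.
Step 6: alpha = 0.1. fail to reject H0.

H = 2.8314, df = 3, p = 0.418363, fail to reject H0.


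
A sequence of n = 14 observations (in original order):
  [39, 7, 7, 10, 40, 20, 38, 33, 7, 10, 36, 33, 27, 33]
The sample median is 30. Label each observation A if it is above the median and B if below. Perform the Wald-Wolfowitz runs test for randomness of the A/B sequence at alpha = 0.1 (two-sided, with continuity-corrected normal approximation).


Step 1: Compute median = 30; label A = above, B = below.
Labels in order: ABBBABAABBAABA  (n_A = 7, n_B = 7)
Step 2: Count runs R = 9.
Step 3: Under H0 (random ordering), E[R] = 2*n_A*n_B/(n_A+n_B) + 1 = 2*7*7/14 + 1 = 8.0000.
        Var[R] = 2*n_A*n_B*(2*n_A*n_B - n_A - n_B) / ((n_A+n_B)^2 * (n_A+n_B-1)) = 8232/2548 = 3.2308.
        SD[R] = 1.7974.
Step 4: Continuity-corrected z = (R - 0.5 - E[R]) / SD[R] = (9 - 0.5 - 8.0000) / 1.7974 = 0.2782.
Step 5: Two-sided p-value via normal approximation = 2*(1 - Phi(|z|)) = 0.780879.
Step 6: alpha = 0.1. fail to reject H0.

R = 9, z = 0.2782, p = 0.780879, fail to reject H0.


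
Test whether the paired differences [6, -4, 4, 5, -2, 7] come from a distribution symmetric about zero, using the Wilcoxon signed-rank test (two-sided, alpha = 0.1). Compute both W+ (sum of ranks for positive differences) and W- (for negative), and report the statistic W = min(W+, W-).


Step 1: Drop any zero differences (none here) and take |d_i|.
|d| = [6, 4, 4, 5, 2, 7]
Step 2: Midrank |d_i| (ties get averaged ranks).
ranks: |6|->5, |4|->2.5, |4|->2.5, |5|->4, |2|->1, |7|->6
Step 3: Attach original signs; sum ranks with positive sign and with negative sign.
W+ = 5 + 2.5 + 4 + 6 = 17.5
W- = 2.5 + 1 = 3.5
(Check: W+ + W- = 21 should equal n(n+1)/2 = 21.)
Step 4: Test statistic W = min(W+, W-) = 3.5.
Step 5: Ties in |d|, so use the tie-corrected normal approximation.
        E[W] = n(n+1)/4 = 6*7/4 = 10.5.
        Tie groups: |d|=4 (t=2); sum(t^3 - t) = 6.
        Var[W] = n(n+1)(2n+1)/24 - sum(t^3-t)/48 = 546/24 - 6/48 = 22.625.
        z = (W - E[W]) / sqrt(Var[W]) = (3.5 - 10.5) / 4.7566 = -1.4716.
        Two-sided p = 2*Phi(z) = 0.141116.
Step 6: alpha = 0.1. fail to reject H0.

W+ = 17.5, W- = 3.5, W = min = 3.5, p = 0.141116, fail to reject H0.


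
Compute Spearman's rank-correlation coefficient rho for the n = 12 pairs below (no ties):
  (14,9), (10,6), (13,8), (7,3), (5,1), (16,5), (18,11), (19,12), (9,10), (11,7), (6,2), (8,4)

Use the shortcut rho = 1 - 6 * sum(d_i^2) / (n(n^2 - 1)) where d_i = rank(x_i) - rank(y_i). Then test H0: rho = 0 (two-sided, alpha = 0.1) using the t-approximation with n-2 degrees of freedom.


Step 1: Rank x and y separately (midranks; no ties here).
rank(x): 14->9, 10->6, 13->8, 7->3, 5->1, 16->10, 18->11, 19->12, 9->5, 11->7, 6->2, 8->4
rank(y): 9->9, 6->6, 8->8, 3->3, 1->1, 5->5, 11->11, 12->12, 10->10, 7->7, 2->2, 4->4
Step 2: d_i = R_x(i) - R_y(i); compute d_i^2.
  (9-9)^2=0, (6-6)^2=0, (8-8)^2=0, (3-3)^2=0, (1-1)^2=0, (10-5)^2=25, (11-11)^2=0, (12-12)^2=0, (5-10)^2=25, (7-7)^2=0, (2-2)^2=0, (4-4)^2=0
sum(d^2) = 50.
Step 3: rho = 1 - 6*50 / (12*(12^2 - 1)) = 1 - 300/1716 = 0.825175.
Step 4: Under H0, t = rho * sqrt((n-2)/(1-rho^2)) = 4.6195 ~ t(10).
Step 5: Two-sided p-value from the t-distribution with 10 df = 0.000951.
Step 6: alpha = 0.1. reject H0.

rho = 0.8252, p = 0.000951, reject H0 at alpha = 0.1.


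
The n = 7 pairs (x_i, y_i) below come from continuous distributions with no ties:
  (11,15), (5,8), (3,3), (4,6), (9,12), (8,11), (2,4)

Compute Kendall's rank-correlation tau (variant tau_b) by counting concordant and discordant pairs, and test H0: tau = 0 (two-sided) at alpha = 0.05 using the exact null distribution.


Step 1: Enumerate the 21 unordered pairs (i,j) with i<j and classify each by sign(x_j-x_i) * sign(y_j-y_i).
  (1,2):dx=-6,dy=-7->C; (1,3):dx=-8,dy=-12->C; (1,4):dx=-7,dy=-9->C; (1,5):dx=-2,dy=-3->C
  (1,6):dx=-3,dy=-4->C; (1,7):dx=-9,dy=-11->C; (2,3):dx=-2,dy=-5->C; (2,4):dx=-1,dy=-2->C
  (2,5):dx=+4,dy=+4->C; (2,6):dx=+3,dy=+3->C; (2,7):dx=-3,dy=-4->C; (3,4):dx=+1,dy=+3->C
  (3,5):dx=+6,dy=+9->C; (3,6):dx=+5,dy=+8->C; (3,7):dx=-1,dy=+1->D; (4,5):dx=+5,dy=+6->C
  (4,6):dx=+4,dy=+5->C; (4,7):dx=-2,dy=-2->C; (5,6):dx=-1,dy=-1->C; (5,7):dx=-7,dy=-8->C
  (6,7):dx=-6,dy=-7->C
Step 2: C = 20, D = 1, total pairs = 21.
Step 3: tau = (C - D)/(n(n-1)/2) = (20 - 1)/21 = 0.904762.
Step 4: Exact two-sided p-value (enumerate n! = 5040 permutations of y under H0): p = 0.002778.
Step 5: alpha = 0.05. reject H0.

tau_b = 0.9048 (C=20, D=1), p = 0.002778, reject H0.


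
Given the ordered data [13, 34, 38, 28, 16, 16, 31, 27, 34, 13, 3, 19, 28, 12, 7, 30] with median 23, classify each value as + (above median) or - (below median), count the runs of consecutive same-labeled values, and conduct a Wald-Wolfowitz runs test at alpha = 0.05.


Step 1: Compute median = 23; label A = above, B = below.
Labels in order: BAAABBAAABBBABBA  (n_A = 8, n_B = 8)
Step 2: Count runs R = 8.
Step 3: Under H0 (random ordering), E[R] = 2*n_A*n_B/(n_A+n_B) + 1 = 2*8*8/16 + 1 = 9.0000.
        Var[R] = 2*n_A*n_B*(2*n_A*n_B - n_A - n_B) / ((n_A+n_B)^2 * (n_A+n_B-1)) = 14336/3840 = 3.7333.
        SD[R] = 1.9322.
Step 4: Continuity-corrected z = (R + 0.5 - E[R]) / SD[R] = (8 + 0.5 - 9.0000) / 1.9322 = -0.2588.
Step 5: Two-sided p-value via normal approximation = 2*(1 - Phi(|z|)) = 0.795809.
Step 6: alpha = 0.05. fail to reject H0.

R = 8, z = -0.2588, p = 0.795809, fail to reject H0.


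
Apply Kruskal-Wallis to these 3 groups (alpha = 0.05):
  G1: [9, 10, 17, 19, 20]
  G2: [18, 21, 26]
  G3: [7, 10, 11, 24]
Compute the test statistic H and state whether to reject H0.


Step 1: Combine all N = 12 observations and assign midranks.
sorted (value, group, rank): (7,G3,1), (9,G1,2), (10,G1,3.5), (10,G3,3.5), (11,G3,5), (17,G1,6), (18,G2,7), (19,G1,8), (20,G1,9), (21,G2,10), (24,G3,11), (26,G2,12)
Step 2: Sum ranks within each group.
R_1 = 28.5 (n_1 = 5)
R_2 = 29 (n_2 = 3)
R_3 = 20.5 (n_3 = 4)
Step 3: H = 12/(N(N+1)) * sum(R_i^2/n_i) - 3(N+1)
     = 12/(12*13) * (28.5^2/5 + 29^2/3 + 20.5^2/4) - 3*13
     = 0.076923 * 547.846 - 39
     = 3.141987.
Step 4: Ties present; correction factor C = 1 - 6/(12^3 - 12) = 0.996503. Corrected H = 3.141987 / 0.996503 = 3.153012.
Step 5: Under H0, H ~ chi^2(2); p-value = 0.206696.
Step 6: alpha = 0.05. fail to reject H0.

H = 3.1530, df = 2, p = 0.206696, fail to reject H0.


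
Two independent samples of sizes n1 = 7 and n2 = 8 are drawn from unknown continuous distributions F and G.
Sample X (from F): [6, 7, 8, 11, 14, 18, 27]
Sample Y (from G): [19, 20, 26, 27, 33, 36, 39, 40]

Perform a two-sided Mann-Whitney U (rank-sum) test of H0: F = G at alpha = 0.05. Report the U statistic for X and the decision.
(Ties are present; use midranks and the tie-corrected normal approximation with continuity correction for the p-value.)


Step 1: Combine and sort all 15 observations; assign midranks.
sorted (value, group): (6,X), (7,X), (8,X), (11,X), (14,X), (18,X), (19,Y), (20,Y), (26,Y), (27,X), (27,Y), (33,Y), (36,Y), (39,Y), (40,Y)
ranks: 6->1, 7->2, 8->3, 11->4, 14->5, 18->6, 19->7, 20->8, 26->9, 27->10.5, 27->10.5, 33->12, 36->13, 39->14, 40->15
Step 2: Rank sum for X: R1 = 1 + 2 + 3 + 4 + 5 + 6 + 10.5 = 31.5.
Step 3: U_X = R1 - n1(n1+1)/2 = 31.5 - 7*8/2 = 31.5 - 28 = 3.5.
       U_Y = n1*n2 - U_X = 56 - 3.5 = 52.5.
Step 4: Ties are present, so use the tie-corrected normal approximation (with continuity correction) for the p-value.
Step 5: p-value = 0.005437; compare to alpha = 0.05. reject H0.

U_X = 3.5, p = 0.005437, reject H0 at alpha = 0.05.


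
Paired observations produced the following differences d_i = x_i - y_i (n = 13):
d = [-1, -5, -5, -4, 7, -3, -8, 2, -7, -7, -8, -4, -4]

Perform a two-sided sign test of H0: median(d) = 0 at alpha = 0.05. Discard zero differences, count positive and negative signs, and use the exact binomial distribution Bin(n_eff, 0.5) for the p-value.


Step 1: Discard zero differences. Original n = 13; n_eff = number of nonzero differences = 13.
Nonzero differences (with sign): -1, -5, -5, -4, +7, -3, -8, +2, -7, -7, -8, -4, -4
Step 2: Count signs: positive = 2, negative = 11.
Step 3: Under H0: P(positive) = 0.5, so the number of positives S ~ Bin(13, 0.5).
Step 4: Two-sided exact p-value = sum of Bin(13,0.5) probabilities at or below the observed probability = 0.022461.
Step 5: alpha = 0.05. reject H0.

n_eff = 13, pos = 2, neg = 11, p = 0.022461, reject H0.


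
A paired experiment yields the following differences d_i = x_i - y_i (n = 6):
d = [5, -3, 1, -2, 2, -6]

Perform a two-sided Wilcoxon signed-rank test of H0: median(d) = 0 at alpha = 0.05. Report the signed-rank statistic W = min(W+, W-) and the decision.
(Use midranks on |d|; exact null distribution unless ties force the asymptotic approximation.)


Step 1: Drop any zero differences (none here) and take |d_i|.
|d| = [5, 3, 1, 2, 2, 6]
Step 2: Midrank |d_i| (ties get averaged ranks).
ranks: |5|->5, |3|->4, |1|->1, |2|->2.5, |2|->2.5, |6|->6
Step 3: Attach original signs; sum ranks with positive sign and with negative sign.
W+ = 5 + 1 + 2.5 = 8.5
W- = 4 + 2.5 + 6 = 12.5
(Check: W+ + W- = 21 should equal n(n+1)/2 = 21.)
Step 4: Test statistic W = min(W+, W-) = 8.5.
Step 5: Ties in |d|, so use the tie-corrected normal approximation.
        E[W] = n(n+1)/4 = 6*7/4 = 10.5.
        Tie groups: |d|=2 (t=2); sum(t^3 - t) = 6.
        Var[W] = n(n+1)(2n+1)/24 - sum(t^3-t)/48 = 546/24 - 6/48 = 22.625.
        z = (W - E[W]) / sqrt(Var[W]) = (8.5 - 10.5) / 4.7566 = -0.4205.
        Two-sided p = 2*Phi(z) = 0.674142.
Step 6: alpha = 0.05. fail to reject H0.

W+ = 8.5, W- = 12.5, W = min = 8.5, p = 0.674142, fail to reject H0.


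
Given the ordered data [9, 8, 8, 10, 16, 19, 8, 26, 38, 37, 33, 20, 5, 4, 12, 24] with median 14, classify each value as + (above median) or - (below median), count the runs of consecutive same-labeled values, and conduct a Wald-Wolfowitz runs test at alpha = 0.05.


Step 1: Compute median = 14; label A = above, B = below.
Labels in order: BBBBAABAAAAABBBA  (n_A = 8, n_B = 8)
Step 2: Count runs R = 6.
Step 3: Under H0 (random ordering), E[R] = 2*n_A*n_B/(n_A+n_B) + 1 = 2*8*8/16 + 1 = 9.0000.
        Var[R] = 2*n_A*n_B*(2*n_A*n_B - n_A - n_B) / ((n_A+n_B)^2 * (n_A+n_B-1)) = 14336/3840 = 3.7333.
        SD[R] = 1.9322.
Step 4: Continuity-corrected z = (R + 0.5 - E[R]) / SD[R] = (6 + 0.5 - 9.0000) / 1.9322 = -1.2939.
Step 5: Two-sided p-value via normal approximation = 2*(1 - Phi(|z|)) = 0.195709.
Step 6: alpha = 0.05. fail to reject H0.

R = 6, z = -1.2939, p = 0.195709, fail to reject H0.


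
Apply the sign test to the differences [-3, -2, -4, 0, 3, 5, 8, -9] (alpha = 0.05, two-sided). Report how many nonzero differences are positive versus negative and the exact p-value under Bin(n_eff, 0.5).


Step 1: Discard zero differences. Original n = 8; n_eff = number of nonzero differences = 7.
Nonzero differences (with sign): -3, -2, -4, +3, +5, +8, -9
Step 2: Count signs: positive = 3, negative = 4.
Step 3: Under H0: P(positive) = 0.5, so the number of positives S ~ Bin(7, 0.5).
Step 4: Two-sided exact p-value = sum of Bin(7,0.5) probabilities at or below the observed probability = 1.000000.
Step 5: alpha = 0.05. fail to reject H0.

n_eff = 7, pos = 3, neg = 4, p = 1.000000, fail to reject H0.


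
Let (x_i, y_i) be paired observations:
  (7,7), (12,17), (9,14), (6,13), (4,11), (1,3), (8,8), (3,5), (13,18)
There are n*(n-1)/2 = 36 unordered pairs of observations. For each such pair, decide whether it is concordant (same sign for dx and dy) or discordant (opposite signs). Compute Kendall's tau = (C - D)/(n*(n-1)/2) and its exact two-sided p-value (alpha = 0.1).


Step 1: Enumerate the 36 unordered pairs (i,j) with i<j and classify each by sign(x_j-x_i) * sign(y_j-y_i).
  (1,2):dx=+5,dy=+10->C; (1,3):dx=+2,dy=+7->C; (1,4):dx=-1,dy=+6->D; (1,5):dx=-3,dy=+4->D
  (1,6):dx=-6,dy=-4->C; (1,7):dx=+1,dy=+1->C; (1,8):dx=-4,dy=-2->C; (1,9):dx=+6,dy=+11->C
  (2,3):dx=-3,dy=-3->C; (2,4):dx=-6,dy=-4->C; (2,5):dx=-8,dy=-6->C; (2,6):dx=-11,dy=-14->C
  (2,7):dx=-4,dy=-9->C; (2,8):dx=-9,dy=-12->C; (2,9):dx=+1,dy=+1->C; (3,4):dx=-3,dy=-1->C
  (3,5):dx=-5,dy=-3->C; (3,6):dx=-8,dy=-11->C; (3,7):dx=-1,dy=-6->C; (3,8):dx=-6,dy=-9->C
  (3,9):dx=+4,dy=+4->C; (4,5):dx=-2,dy=-2->C; (4,6):dx=-5,dy=-10->C; (4,7):dx=+2,dy=-5->D
  (4,8):dx=-3,dy=-8->C; (4,9):dx=+7,dy=+5->C; (5,6):dx=-3,dy=-8->C; (5,7):dx=+4,dy=-3->D
  (5,8):dx=-1,dy=-6->C; (5,9):dx=+9,dy=+7->C; (6,7):dx=+7,dy=+5->C; (6,8):dx=+2,dy=+2->C
  (6,9):dx=+12,dy=+15->C; (7,8):dx=-5,dy=-3->C; (7,9):dx=+5,dy=+10->C; (8,9):dx=+10,dy=+13->C
Step 2: C = 32, D = 4, total pairs = 36.
Step 3: tau = (C - D)/(n(n-1)/2) = (32 - 4)/36 = 0.777778.
Step 4: Exact two-sided p-value (enumerate n! = 362880 permutations of y under H0): p = 0.002425.
Step 5: alpha = 0.1. reject H0.

tau_b = 0.7778 (C=32, D=4), p = 0.002425, reject H0.
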